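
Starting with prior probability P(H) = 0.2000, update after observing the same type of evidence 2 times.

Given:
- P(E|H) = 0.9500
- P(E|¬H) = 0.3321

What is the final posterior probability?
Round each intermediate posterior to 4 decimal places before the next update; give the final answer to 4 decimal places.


Sequential Bayesian updating:

Initial prior: P(H) = 0.2000

Update 1:
  P(E) = 0.9500 × 0.2000 + 0.3321 × 0.8000 = 0.19000000 + 0.26568000 = 0.45568000
  P(H|E) = 0.19000000 / 0.45568000 = 0.4170

Update 2:
  P(E) = 0.9500 × 0.4170 + 0.3321 × 0.5830 = 0.39615000 + 0.19361430 = 0.58976430
  P(H|E) = 0.39615000 / 0.58976430 = 0.6717

Final posterior: 0.6717


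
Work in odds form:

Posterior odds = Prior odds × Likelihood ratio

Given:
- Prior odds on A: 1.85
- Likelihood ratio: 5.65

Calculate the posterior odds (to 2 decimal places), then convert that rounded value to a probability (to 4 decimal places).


Step 1: Calculate posterior odds
Posterior odds = Prior odds × LR
               = 1.85 × 5.65
               = 10.45

Step 2: Convert to probability
P(A|E) = Posterior odds / (1 + Posterior odds)
       = 10.45 / (1 + 10.45)
       = 10.45 / 11.45
       = 0.9127

The evidence increased P(A) from 0.6491 to 0.9127.


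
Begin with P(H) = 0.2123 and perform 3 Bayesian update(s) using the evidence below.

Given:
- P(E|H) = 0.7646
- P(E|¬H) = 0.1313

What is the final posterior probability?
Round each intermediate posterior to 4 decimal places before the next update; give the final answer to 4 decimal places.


Sequential Bayesian updating:

Initial prior: P(H) = 0.2123

Update 1:
  P(E) = 0.7646 × 0.2123 + 0.1313 × 0.7877 = 0.16232458 + 0.10342501 = 0.26574959
  P(H|E) = 0.16232458 / 0.26574959 = 0.6108

Update 2:
  P(E) = 0.7646 × 0.6108 + 0.1313 × 0.3892 = 0.46701768 + 0.05110196 = 0.51811964
  P(H|E) = 0.46701768 / 0.51811964 = 0.9014

Update 3:
  P(E) = 0.7646 × 0.9014 + 0.1313 × 0.0986 = 0.68921044 + 0.01294618 = 0.70215662
  P(H|E) = 0.68921044 / 0.70215662 = 0.9816

Final posterior: 0.9816


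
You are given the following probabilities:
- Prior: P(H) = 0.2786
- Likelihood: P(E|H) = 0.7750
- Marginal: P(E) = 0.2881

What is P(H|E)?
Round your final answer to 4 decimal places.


Using Bayes' theorem:

P(H|E) = P(E|H) × P(H) / P(E)
       = 0.7750 × 0.2786 / 0.2881
       = 0.21591500 / 0.2881
       = 0.7494

The evidence strengthens our belief in H.
Prior: 0.2786 → Posterior: 0.7494


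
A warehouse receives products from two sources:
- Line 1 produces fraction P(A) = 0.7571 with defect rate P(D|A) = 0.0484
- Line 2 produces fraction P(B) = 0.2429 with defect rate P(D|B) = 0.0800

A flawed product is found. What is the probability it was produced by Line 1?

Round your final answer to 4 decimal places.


Let A = from Line 1, D = flawed

Given:
- P(A) = 0.7571, P(B) = 0.2429
- P(D|A) = 0.0484, P(D|B) = 0.0800

Step 1: Find P(D)
P(D) = P(D|A)P(A) + P(D|B)P(B)
     = 0.0484 × 0.7571 + 0.0800 × 0.2429
     = 0.03664364 + 0.01943200
     = 0.05607564

Step 2: Apply Bayes' theorem
P(A|D) = P(D|A)P(A) / P(D)
       = 0.03664364 / 0.05607564
       = 0.6535


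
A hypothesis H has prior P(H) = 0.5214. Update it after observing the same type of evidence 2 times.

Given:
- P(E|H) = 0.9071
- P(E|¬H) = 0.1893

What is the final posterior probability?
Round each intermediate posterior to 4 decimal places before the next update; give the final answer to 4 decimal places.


Sequential Bayesian updating:

Initial prior: P(H) = 0.5214

Update 1:
  P(E) = 0.9071 × 0.5214 + 0.1893 × 0.4786 = 0.47296194 + 0.09059898 = 0.56356092
  P(H|E) = 0.47296194 / 0.56356092 = 0.8392

Update 2:
  P(E) = 0.9071 × 0.8392 + 0.1893 × 0.1608 = 0.76123832 + 0.03043944 = 0.79167776
  P(H|E) = 0.76123832 / 0.79167776 = 0.9616

Final posterior: 0.9616


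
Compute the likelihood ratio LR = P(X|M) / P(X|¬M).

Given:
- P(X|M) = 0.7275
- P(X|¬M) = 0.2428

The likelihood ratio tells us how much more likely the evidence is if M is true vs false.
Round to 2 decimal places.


Likelihood Ratio (LR) = P(X|M) / P(X|¬M)

LR = 0.7275 / 0.2428
   = 3.00

The evidence is 3.00 times more likely if M is true than if M is false.
Because LR exceeds 1, X is evidence for M.


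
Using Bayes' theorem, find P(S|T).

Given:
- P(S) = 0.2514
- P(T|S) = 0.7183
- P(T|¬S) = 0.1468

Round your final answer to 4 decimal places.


Bayes' theorem: P(S|T) = P(T|S) × P(S) / P(T)

Step 1: Calculate P(T) using law of total probability
P(T) = P(T|S)P(S) + P(T|¬S)P(¬S)
     = 0.7183 × 0.2514 + 0.1468 × 0.7486
     = 0.18058062 + 0.10989448
     = 0.29047510

Step 2: Apply Bayes' theorem
P(S|T) = P(T|S) × P(S) / P(T)
       = 0.18058062 / 0.29047510
       = 0.6217


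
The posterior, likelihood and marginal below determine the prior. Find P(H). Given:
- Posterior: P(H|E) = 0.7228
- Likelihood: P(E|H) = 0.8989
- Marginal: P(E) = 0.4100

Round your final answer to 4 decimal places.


From Bayes' theorem: P(H|E) = P(E|H) × P(H) / P(E)

Rearranging for P(H):
P(H) = P(H|E) × P(E) / P(E|H)
     = 0.7228 × 0.4100 / 0.8989
     = 0.29634800 / 0.8989
     = 0.3297


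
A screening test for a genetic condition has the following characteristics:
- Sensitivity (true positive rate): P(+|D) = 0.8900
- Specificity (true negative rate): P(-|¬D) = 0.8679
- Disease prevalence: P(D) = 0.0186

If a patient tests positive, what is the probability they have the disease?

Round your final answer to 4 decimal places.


Let D = has disease, + = positive test

Given:
- P(D) = 0.0186 (prevalence)
- P(+|D) = 0.8900 (sensitivity)
- P(-|¬D) = 0.8679 (specificity)
- P(+|¬D) = 0.1321 (false positive rate = 1 - specificity)

Step 1: Find P(+)
P(+) = P(+|D)P(D) + P(+|¬D)P(¬D)
     = 0.8900 × 0.0186 + 0.1321 × 0.9814
     = 0.01655400 + 0.12964294
     = 0.14619694

Step 2: Apply Bayes' theorem for P(D|+)
P(D|+) = P(+|D)P(D) / P(+)
       = 0.01655400 / 0.14619694
       = 0.1132


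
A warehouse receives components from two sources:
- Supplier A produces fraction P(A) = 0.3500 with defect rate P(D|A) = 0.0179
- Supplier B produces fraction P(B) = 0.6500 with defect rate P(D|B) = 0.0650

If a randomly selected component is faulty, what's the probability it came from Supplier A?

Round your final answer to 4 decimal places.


Let A = from Supplier A, D = faulty

Given:
- P(A) = 0.3500, P(B) = 0.6500
- P(D|A) = 0.0179, P(D|B) = 0.0650

Step 1: Find P(D)
P(D) = P(D|A)P(A) + P(D|B)P(B)
     = 0.0179 × 0.3500 + 0.0650 × 0.6500
     = 0.00626500 + 0.04225000
     = 0.04851500

Step 2: Apply Bayes' theorem
P(A|D) = P(D|A)P(A) / P(D)
       = 0.00626500 / 0.04851500
       = 0.1291


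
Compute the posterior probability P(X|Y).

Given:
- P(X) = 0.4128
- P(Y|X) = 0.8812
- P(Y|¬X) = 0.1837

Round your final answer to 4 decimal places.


Bayes' theorem: P(X|Y) = P(Y|X) × P(X) / P(Y)

Step 1: Calculate P(Y) using law of total probability
P(Y) = P(Y|X)P(X) + P(Y|¬X)P(¬X)
     = 0.8812 × 0.4128 + 0.1837 × 0.5872
     = 0.36375936 + 0.10786864
     = 0.47162800

Step 2: Apply Bayes' theorem
P(X|Y) = P(Y|X) × P(X) / P(Y)
       = 0.36375936 / 0.47162800
       = 0.7713


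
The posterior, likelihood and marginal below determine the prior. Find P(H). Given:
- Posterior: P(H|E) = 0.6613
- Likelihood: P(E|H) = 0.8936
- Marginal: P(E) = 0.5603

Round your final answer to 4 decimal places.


From Bayes' theorem: P(H|E) = P(E|H) × P(H) / P(E)

Rearranging for P(H):
P(H) = P(H|E) × P(E) / P(E|H)
     = 0.6613 × 0.5603 / 0.8936
     = 0.37052639 / 0.8936
     = 0.4146


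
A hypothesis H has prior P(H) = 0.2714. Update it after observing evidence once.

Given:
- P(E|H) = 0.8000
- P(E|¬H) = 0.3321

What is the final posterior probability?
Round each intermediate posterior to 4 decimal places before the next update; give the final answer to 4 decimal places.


Sequential Bayesian updating:

Initial prior: P(H) = 0.2714

Update 1:
  P(E) = 0.8000 × 0.2714 + 0.3321 × 0.7286 = 0.21712000 + 0.24196806 = 0.45908806
  P(H|E) = 0.21712000 / 0.45908806 = 0.4729

Final posterior: 0.4729


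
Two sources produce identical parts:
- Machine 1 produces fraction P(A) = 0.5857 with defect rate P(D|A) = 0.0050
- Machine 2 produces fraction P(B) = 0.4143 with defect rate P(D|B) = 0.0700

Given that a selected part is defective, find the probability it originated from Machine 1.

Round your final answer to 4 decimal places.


Let A = from Machine 1, D = defective

Given:
- P(A) = 0.5857, P(B) = 0.4143
- P(D|A) = 0.0050, P(D|B) = 0.0700

Step 1: Find P(D)
P(D) = P(D|A)P(A) + P(D|B)P(B)
     = 0.0050 × 0.5857 + 0.0700 × 0.4143
     = 0.00292850 + 0.02900100
     = 0.03192950

Step 2: Apply Bayes' theorem
P(A|D) = P(D|A)P(A) / P(D)
       = 0.00292850 / 0.03192950
       = 0.0917


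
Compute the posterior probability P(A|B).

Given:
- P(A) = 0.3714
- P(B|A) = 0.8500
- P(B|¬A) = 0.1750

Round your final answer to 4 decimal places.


Bayes' theorem: P(A|B) = P(B|A) × P(A) / P(B)

Step 1: Calculate P(B) using law of total probability
P(B) = P(B|A)P(A) + P(B|¬A)P(¬A)
     = 0.8500 × 0.3714 + 0.1750 × 0.6286
     = 0.31569000 + 0.11000500
     = 0.42569500

Step 2: Apply Bayes' theorem
P(A|B) = P(B|A) × P(A) / P(B)
       = 0.31569000 / 0.42569500
       = 0.7416


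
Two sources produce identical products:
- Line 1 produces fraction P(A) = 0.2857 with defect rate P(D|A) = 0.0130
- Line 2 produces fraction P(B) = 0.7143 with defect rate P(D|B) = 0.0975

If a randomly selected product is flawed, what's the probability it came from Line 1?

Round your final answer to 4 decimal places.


Let A = from Line 1, D = flawed

Given:
- P(A) = 0.2857, P(B) = 0.7143
- P(D|A) = 0.0130, P(D|B) = 0.0975

Step 1: Find P(D)
P(D) = P(D|A)P(A) + P(D|B)P(B)
     = 0.0130 × 0.2857 + 0.0975 × 0.7143
     = 0.00371410 + 0.06964425
     = 0.07335835

Step 2: Apply Bayes' theorem
P(A|D) = P(D|A)P(A) / P(D)
       = 0.00371410 / 0.07335835
       = 0.0506


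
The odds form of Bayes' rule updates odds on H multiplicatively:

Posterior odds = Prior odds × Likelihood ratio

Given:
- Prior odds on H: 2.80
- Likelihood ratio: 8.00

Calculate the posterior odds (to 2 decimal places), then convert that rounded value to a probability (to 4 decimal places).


Step 1: Calculate posterior odds
Posterior odds = Prior odds × LR
               = 2.80 × 8.00
               = 22.40

Step 2: Convert to probability
P(H|E) = Posterior odds / (1 + Posterior odds)
       = 22.40 / (1 + 22.40)
       = 22.40 / 23.40
       = 0.9573

The evidence increased P(H) from 0.7368 to 0.9573.


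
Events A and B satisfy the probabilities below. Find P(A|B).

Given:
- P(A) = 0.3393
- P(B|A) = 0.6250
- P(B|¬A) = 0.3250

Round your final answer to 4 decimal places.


Bayes' theorem: P(A|B) = P(B|A) × P(A) / P(B)

Step 1: Calculate P(B) using law of total probability
P(B) = P(B|A)P(A) + P(B|¬A)P(¬A)
     = 0.6250 × 0.3393 + 0.3250 × 0.6607
     = 0.21206250 + 0.21472750
     = 0.42679000

Step 2: Apply Bayes' theorem
P(A|B) = P(B|A) × P(A) / P(B)
       = 0.21206250 / 0.42679000
       = 0.4969


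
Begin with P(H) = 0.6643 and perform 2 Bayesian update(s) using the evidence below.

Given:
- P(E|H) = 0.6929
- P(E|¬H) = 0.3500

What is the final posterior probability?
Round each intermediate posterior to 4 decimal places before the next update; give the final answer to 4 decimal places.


Sequential Bayesian updating:

Initial prior: P(H) = 0.6643

Update 1:
  P(E) = 0.6929 × 0.6643 + 0.3500 × 0.3357 = 0.46029347 + 0.11749500 = 0.57778847
  P(H|E) = 0.46029347 / 0.57778847 = 0.7966

Update 2:
  P(E) = 0.6929 × 0.7966 + 0.3500 × 0.2034 = 0.55196414 + 0.07119000 = 0.62315414
  P(H|E) = 0.55196414 / 0.62315414 = 0.8858

Final posterior: 0.8858


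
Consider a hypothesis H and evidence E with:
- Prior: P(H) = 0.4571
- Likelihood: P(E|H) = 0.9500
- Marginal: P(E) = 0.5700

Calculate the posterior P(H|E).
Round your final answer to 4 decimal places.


Using Bayes' theorem:

P(H|E) = P(E|H) × P(H) / P(E)
       = 0.9500 × 0.4571 / 0.5700
       = 0.43424500 / 0.5700
       = 0.7618

The evidence strengthens our belief in H.
Prior: 0.4571 → Posterior: 0.7618


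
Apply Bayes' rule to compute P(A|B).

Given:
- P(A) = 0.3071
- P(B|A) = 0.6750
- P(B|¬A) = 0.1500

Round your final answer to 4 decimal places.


Bayes' theorem: P(A|B) = P(B|A) × P(A) / P(B)

Step 1: Calculate P(B) using law of total probability
P(B) = P(B|A)P(A) + P(B|¬A)P(¬A)
     = 0.6750 × 0.3071 + 0.1500 × 0.6929
     = 0.20729250 + 0.10393500
     = 0.31122750

Step 2: Apply Bayes' theorem
P(A|B) = P(B|A) × P(A) / P(B)
       = 0.20729250 / 0.31122750
       = 0.6660


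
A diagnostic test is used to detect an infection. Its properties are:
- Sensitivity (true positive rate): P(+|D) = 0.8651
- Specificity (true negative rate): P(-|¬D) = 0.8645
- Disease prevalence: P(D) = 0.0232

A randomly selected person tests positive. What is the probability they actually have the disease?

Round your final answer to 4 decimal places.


Let D = has disease, + = positive test

Given:
- P(D) = 0.0232 (prevalence)
- P(+|D) = 0.8651 (sensitivity)
- P(-|¬D) = 0.8645 (specificity)
- P(+|¬D) = 0.1355 (false positive rate = 1 - specificity)

Step 1: Find P(+)
P(+) = P(+|D)P(D) + P(+|¬D)P(¬D)
     = 0.8651 × 0.0232 + 0.1355 × 0.9768
     = 0.02007032 + 0.13235640
     = 0.15242672

Step 2: Apply Bayes' theorem for P(D|+)
P(D|+) = P(+|D)P(D) / P(+)
       = 0.02007032 / 0.15242672
       = 0.1317


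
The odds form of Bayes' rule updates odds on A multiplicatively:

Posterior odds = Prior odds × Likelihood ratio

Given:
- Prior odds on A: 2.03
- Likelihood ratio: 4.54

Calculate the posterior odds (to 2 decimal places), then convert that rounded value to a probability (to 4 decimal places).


Step 1: Calculate posterior odds
Posterior odds = Prior odds × LR
               = 2.03 × 4.54
               = 9.22

Step 2: Convert to probability
P(A|E) = Posterior odds / (1 + Posterior odds)
       = 9.22 / (1 + 9.22)
       = 9.22 / 10.22
       = 0.9022

The evidence increased P(A) from 0.6700 to 0.9022.


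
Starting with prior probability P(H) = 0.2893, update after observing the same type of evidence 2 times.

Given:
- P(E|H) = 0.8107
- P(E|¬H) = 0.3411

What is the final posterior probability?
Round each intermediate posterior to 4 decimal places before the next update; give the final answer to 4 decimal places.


Sequential Bayesian updating:

Initial prior: P(H) = 0.2893

Update 1:
  P(E) = 0.8107 × 0.2893 + 0.3411 × 0.7107 = 0.23453551 + 0.24241977 = 0.47695528
  P(H|E) = 0.23453551 / 0.47695528 = 0.4917

Update 2:
  P(E) = 0.8107 × 0.4917 + 0.3411 × 0.5083 = 0.39862119 + 0.17338113 = 0.57200232
  P(H|E) = 0.39862119 / 0.57200232 = 0.6969

Final posterior: 0.6969


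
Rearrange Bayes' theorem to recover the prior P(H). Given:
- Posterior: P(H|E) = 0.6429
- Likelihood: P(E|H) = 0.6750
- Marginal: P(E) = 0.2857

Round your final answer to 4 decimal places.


From Bayes' theorem: P(H|E) = P(E|H) × P(H) / P(E)

Rearranging for P(H):
P(H) = P(H|E) × P(E) / P(E|H)
     = 0.6429 × 0.2857 / 0.6750
     = 0.18367653 / 0.6750
     = 0.2721


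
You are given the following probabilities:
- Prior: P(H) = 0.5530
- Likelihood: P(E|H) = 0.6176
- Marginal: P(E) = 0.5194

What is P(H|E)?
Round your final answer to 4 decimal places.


Using Bayes' theorem:

P(H|E) = P(E|H) × P(H) / P(E)
       = 0.6176 × 0.5530 / 0.5194
       = 0.34153280 / 0.5194
       = 0.6576

The evidence strengthens our belief in H.
Prior: 0.5530 → Posterior: 0.6576


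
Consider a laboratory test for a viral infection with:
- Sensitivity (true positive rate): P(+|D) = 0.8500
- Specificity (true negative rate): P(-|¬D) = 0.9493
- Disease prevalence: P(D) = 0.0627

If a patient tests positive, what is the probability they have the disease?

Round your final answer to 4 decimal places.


Let D = has disease, + = positive test

Given:
- P(D) = 0.0627 (prevalence)
- P(+|D) = 0.8500 (sensitivity)
- P(-|¬D) = 0.9493 (specificity)
- P(+|¬D) = 0.0507 (false positive rate = 1 - specificity)

Step 1: Find P(+)
P(+) = P(+|D)P(D) + P(+|¬D)P(¬D)
     = 0.8500 × 0.0627 + 0.0507 × 0.9373
     = 0.05329500 + 0.04752111
     = 0.10081611

Step 2: Apply Bayes' theorem for P(D|+)
P(D|+) = P(+|D)P(D) / P(+)
       = 0.05329500 / 0.10081611
       = 0.5286


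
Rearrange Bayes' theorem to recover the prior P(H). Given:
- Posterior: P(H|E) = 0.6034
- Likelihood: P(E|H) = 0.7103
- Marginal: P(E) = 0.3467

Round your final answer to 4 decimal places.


From Bayes' theorem: P(H|E) = P(E|H) × P(H) / P(E)

Rearranging for P(H):
P(H) = P(H|E) × P(E) / P(E|H)
     = 0.6034 × 0.3467 / 0.7103
     = 0.20919878 / 0.7103
     = 0.2945


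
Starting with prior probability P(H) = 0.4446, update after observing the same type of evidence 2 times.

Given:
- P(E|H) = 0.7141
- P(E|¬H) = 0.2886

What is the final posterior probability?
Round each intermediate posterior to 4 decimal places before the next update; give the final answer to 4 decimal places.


Sequential Bayesian updating:

Initial prior: P(H) = 0.4446

Update 1:
  P(E) = 0.7141 × 0.4446 + 0.2886 × 0.5554 = 0.31748886 + 0.16028844 = 0.47777730
  P(H|E) = 0.31748886 / 0.47777730 = 0.6645

Update 2:
  P(E) = 0.7141 × 0.6645 + 0.2886 × 0.3355 = 0.47451945 + 0.09682530 = 0.57134475
  P(H|E) = 0.47451945 / 0.57134475 = 0.8305

Final posterior: 0.8305


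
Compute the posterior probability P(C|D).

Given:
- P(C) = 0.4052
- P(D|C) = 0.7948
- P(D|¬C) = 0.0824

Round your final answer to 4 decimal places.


Bayes' theorem: P(C|D) = P(D|C) × P(C) / P(D)

Step 1: Calculate P(D) using law of total probability
P(D) = P(D|C)P(C) + P(D|¬C)P(¬C)
     = 0.7948 × 0.4052 + 0.0824 × 0.5948
     = 0.32205296 + 0.04901152
     = 0.37106448

Step 2: Apply Bayes' theorem
P(C|D) = P(D|C) × P(C) / P(D)
       = 0.32205296 / 0.37106448
       = 0.8679


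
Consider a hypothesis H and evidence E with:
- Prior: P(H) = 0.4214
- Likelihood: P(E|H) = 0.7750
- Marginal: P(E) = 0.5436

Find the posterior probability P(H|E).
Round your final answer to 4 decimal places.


Using Bayes' theorem:

P(H|E) = P(E|H) × P(H) / P(E)
       = 0.7750 × 0.4214 / 0.5436
       = 0.32658500 / 0.5436
       = 0.6008

The evidence strengthens our belief in H.
Prior: 0.4214 → Posterior: 0.6008


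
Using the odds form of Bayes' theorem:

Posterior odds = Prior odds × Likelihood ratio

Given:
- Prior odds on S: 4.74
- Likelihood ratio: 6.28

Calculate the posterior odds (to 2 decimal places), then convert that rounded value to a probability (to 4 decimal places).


Step 1: Calculate posterior odds
Posterior odds = Prior odds × LR
               = 4.74 × 6.28
               = 29.77

Step 2: Convert to probability
P(S|E) = Posterior odds / (1 + Posterior odds)
       = 29.77 / (1 + 29.77)
       = 29.77 / 30.77
       = 0.9675

The evidence increased P(S) from 0.8258 to 0.9675.


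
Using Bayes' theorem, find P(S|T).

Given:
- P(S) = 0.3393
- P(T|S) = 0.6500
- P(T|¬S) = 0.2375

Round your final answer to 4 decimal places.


Bayes' theorem: P(S|T) = P(T|S) × P(S) / P(T)

Step 1: Calculate P(T) using law of total probability
P(T) = P(T|S)P(S) + P(T|¬S)P(¬S)
     = 0.6500 × 0.3393 + 0.2375 × 0.6607
     = 0.22054500 + 0.15691625
     = 0.37746125

Step 2: Apply Bayes' theorem
P(S|T) = P(T|S) × P(S) / P(T)
       = 0.22054500 / 0.37746125
       = 0.5843


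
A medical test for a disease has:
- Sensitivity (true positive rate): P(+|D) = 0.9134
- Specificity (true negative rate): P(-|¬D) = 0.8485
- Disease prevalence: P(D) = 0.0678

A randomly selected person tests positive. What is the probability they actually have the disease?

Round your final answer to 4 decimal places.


Let D = has disease, + = positive test

Given:
- P(D) = 0.0678 (prevalence)
- P(+|D) = 0.9134 (sensitivity)
- P(-|¬D) = 0.8485 (specificity)
- P(+|¬D) = 0.1515 (false positive rate = 1 - specificity)

Step 1: Find P(+)
P(+) = P(+|D)P(D) + P(+|¬D)P(¬D)
     = 0.9134 × 0.0678 + 0.1515 × 0.9322
     = 0.06192852 + 0.14122830
     = 0.20315682

Step 2: Apply Bayes' theorem for P(D|+)
P(D|+) = P(+|D)P(D) / P(+)
       = 0.06192852 / 0.20315682
       = 0.3048


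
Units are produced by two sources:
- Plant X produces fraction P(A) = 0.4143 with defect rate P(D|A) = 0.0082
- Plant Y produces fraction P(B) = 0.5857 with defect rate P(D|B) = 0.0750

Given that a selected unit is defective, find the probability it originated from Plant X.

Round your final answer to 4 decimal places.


Let A = from Plant X, D = defective

Given:
- P(A) = 0.4143, P(B) = 0.5857
- P(D|A) = 0.0082, P(D|B) = 0.0750

Step 1: Find P(D)
P(D) = P(D|A)P(A) + P(D|B)P(B)
     = 0.0082 × 0.4143 + 0.0750 × 0.5857
     = 0.00339726 + 0.04392750
     = 0.04732476

Step 2: Apply Bayes' theorem
P(A|D) = P(D|A)P(A) / P(D)
       = 0.00339726 / 0.04732476
       = 0.0718


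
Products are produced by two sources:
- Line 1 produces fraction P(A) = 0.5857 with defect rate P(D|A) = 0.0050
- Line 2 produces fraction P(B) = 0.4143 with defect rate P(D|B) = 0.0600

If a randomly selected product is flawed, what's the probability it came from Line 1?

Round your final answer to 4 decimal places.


Let A = from Line 1, D = flawed

Given:
- P(A) = 0.5857, P(B) = 0.4143
- P(D|A) = 0.0050, P(D|B) = 0.0600

Step 1: Find P(D)
P(D) = P(D|A)P(A) + P(D|B)P(B)
     = 0.0050 × 0.5857 + 0.0600 × 0.4143
     = 0.00292850 + 0.02485800
     = 0.02778650

Step 2: Apply Bayes' theorem
P(A|D) = P(D|A)P(A) / P(D)
       = 0.00292850 / 0.02778650
       = 0.1054


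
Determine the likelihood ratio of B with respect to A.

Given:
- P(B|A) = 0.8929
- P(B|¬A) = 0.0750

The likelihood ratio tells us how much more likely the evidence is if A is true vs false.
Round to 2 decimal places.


Likelihood Ratio (LR) = P(B|A) / P(B|¬A)

LR = 0.8929 / 0.0750
   = 11.91

The evidence is 11.91 times more likely if A is true than if A is false.
Since LR > 1, the evidence supports A over ¬A.


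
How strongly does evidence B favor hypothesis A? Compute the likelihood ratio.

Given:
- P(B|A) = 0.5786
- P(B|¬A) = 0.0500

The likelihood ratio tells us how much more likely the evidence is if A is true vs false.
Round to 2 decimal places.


Likelihood Ratio (LR) = P(B|A) / P(B|¬A)

LR = 0.5786 / 0.0500
   = 11.57

The evidence is 11.57 times more likely if A is true than if A is false.
LR > 1, so observing B raises the odds in favor of A.


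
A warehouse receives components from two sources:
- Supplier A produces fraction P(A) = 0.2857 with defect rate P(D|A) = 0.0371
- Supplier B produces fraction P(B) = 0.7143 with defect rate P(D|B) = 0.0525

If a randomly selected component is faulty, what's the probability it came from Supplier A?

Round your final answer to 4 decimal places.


Let A = from Supplier A, D = faulty

Given:
- P(A) = 0.2857, P(B) = 0.7143
- P(D|A) = 0.0371, P(D|B) = 0.0525

Step 1: Find P(D)
P(D) = P(D|A)P(A) + P(D|B)P(B)
     = 0.0371 × 0.2857 + 0.0525 × 0.7143
     = 0.01059947 + 0.03750075
     = 0.04810022

Step 2: Apply Bayes' theorem
P(A|D) = P(D|A)P(A) / P(D)
       = 0.01059947 / 0.04810022
       = 0.2204


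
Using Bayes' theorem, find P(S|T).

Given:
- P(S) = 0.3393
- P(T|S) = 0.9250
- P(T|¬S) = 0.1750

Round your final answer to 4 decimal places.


Bayes' theorem: P(S|T) = P(T|S) × P(S) / P(T)

Step 1: Calculate P(T) using law of total probability
P(T) = P(T|S)P(S) + P(T|¬S)P(¬S)
     = 0.9250 × 0.3393 + 0.1750 × 0.6607
     = 0.31385250 + 0.11562250
     = 0.42947500

Step 2: Apply Bayes' theorem
P(S|T) = P(T|S) × P(S) / P(T)
       = 0.31385250 / 0.42947500
       = 0.7308


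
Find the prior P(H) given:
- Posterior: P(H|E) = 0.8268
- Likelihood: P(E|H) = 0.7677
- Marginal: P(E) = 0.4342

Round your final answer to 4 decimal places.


From Bayes' theorem: P(H|E) = P(E|H) × P(H) / P(E)

Rearranging for P(H):
P(H) = P(H|E) × P(E) / P(E|H)
     = 0.8268 × 0.4342 / 0.7677
     = 0.35899656 / 0.7677
     = 0.4676


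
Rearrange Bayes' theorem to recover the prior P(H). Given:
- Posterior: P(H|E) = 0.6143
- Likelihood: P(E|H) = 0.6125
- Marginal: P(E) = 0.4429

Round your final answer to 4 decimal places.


From Bayes' theorem: P(H|E) = P(E|H) × P(H) / P(E)

Rearranging for P(H):
P(H) = P(H|E) × P(E) / P(E|H)
     = 0.6143 × 0.4429 / 0.6125
     = 0.27207347 / 0.6125
     = 0.4442


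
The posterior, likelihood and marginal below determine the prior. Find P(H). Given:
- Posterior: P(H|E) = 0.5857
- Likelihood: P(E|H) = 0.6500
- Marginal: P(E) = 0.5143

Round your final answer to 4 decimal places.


From Bayes' theorem: P(H|E) = P(E|H) × P(H) / P(E)

Rearranging for P(H):
P(H) = P(H|E) × P(E) / P(E|H)
     = 0.5857 × 0.5143 / 0.6500
     = 0.30122551 / 0.6500
     = 0.4634


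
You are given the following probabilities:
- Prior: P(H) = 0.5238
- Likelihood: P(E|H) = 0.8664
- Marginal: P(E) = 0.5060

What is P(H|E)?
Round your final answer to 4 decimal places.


Using Bayes' theorem:

P(H|E) = P(E|H) × P(H) / P(E)
       = 0.8664 × 0.5238 / 0.5060
       = 0.45382032 / 0.5060
       = 0.8969

The evidence strengthens our belief in H.
Prior: 0.5238 → Posterior: 0.8969


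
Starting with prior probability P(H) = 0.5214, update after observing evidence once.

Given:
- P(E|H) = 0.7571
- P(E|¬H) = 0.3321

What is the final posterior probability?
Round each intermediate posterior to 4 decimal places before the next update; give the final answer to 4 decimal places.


Sequential Bayesian updating:

Initial prior: P(H) = 0.5214

Update 1:
  P(E) = 0.7571 × 0.5214 + 0.3321 × 0.4786 = 0.39475194 + 0.15894306 = 0.55369500
  P(H|E) = 0.39475194 / 0.55369500 = 0.7129

Final posterior: 0.7129


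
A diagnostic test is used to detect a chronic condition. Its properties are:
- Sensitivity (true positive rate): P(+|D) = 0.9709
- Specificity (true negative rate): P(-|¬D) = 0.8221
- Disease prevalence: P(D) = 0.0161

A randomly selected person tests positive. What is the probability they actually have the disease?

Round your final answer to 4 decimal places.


Let D = has disease, + = positive test

Given:
- P(D) = 0.0161 (prevalence)
- P(+|D) = 0.9709 (sensitivity)
- P(-|¬D) = 0.8221 (specificity)
- P(+|¬D) = 0.1779 (false positive rate = 1 - specificity)

Step 1: Find P(+)
P(+) = P(+|D)P(D) + P(+|¬D)P(¬D)
     = 0.9709 × 0.0161 + 0.1779 × 0.9839
     = 0.01563149 + 0.17503581
     = 0.19066730

Step 2: Apply Bayes' theorem for P(D|+)
P(D|+) = P(+|D)P(D) / P(+)
       = 0.01563149 / 0.19066730
       = 0.0820


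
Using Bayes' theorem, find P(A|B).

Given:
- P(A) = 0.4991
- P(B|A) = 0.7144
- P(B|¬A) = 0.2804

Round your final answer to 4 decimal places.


Bayes' theorem: P(A|B) = P(B|A) × P(A) / P(B)

Step 1: Calculate P(B) using law of total probability
P(B) = P(B|A)P(A) + P(B|¬A)P(¬A)
     = 0.7144 × 0.4991 + 0.2804 × 0.5009
     = 0.35655704 + 0.14045236
     = 0.49700940

Step 2: Apply Bayes' theorem
P(A|B) = P(B|A) × P(A) / P(B)
       = 0.35655704 / 0.49700940
       = 0.7174


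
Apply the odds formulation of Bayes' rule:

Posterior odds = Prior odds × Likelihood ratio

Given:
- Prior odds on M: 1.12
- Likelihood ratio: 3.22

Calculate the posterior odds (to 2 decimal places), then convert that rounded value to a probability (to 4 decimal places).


Step 1: Calculate posterior odds
Posterior odds = Prior odds × LR
               = 1.12 × 3.22
               = 3.61

Step 2: Convert to probability
P(M|E) = Posterior odds / (1 + Posterior odds)
       = 3.61 / (1 + 3.61)
       = 3.61 / 4.61
       = 0.7831

The evidence increased P(M) from 0.5283 to 0.7831.


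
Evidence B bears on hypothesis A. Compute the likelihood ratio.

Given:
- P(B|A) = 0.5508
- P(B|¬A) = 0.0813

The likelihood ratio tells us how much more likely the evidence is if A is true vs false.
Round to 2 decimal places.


Likelihood Ratio (LR) = P(B|A) / P(B|¬A)

LR = 0.5508 / 0.0813
   = 6.77

The evidence is 6.77 times more likely if A is true than if A is false.
LR > 1, so observing B raises the odds in favor of A.


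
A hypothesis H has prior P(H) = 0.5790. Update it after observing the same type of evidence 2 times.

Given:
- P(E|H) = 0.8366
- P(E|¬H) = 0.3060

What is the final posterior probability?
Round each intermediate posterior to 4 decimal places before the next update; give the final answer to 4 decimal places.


Sequential Bayesian updating:

Initial prior: P(H) = 0.5790

Update 1:
  P(E) = 0.8366 × 0.5790 + 0.3060 × 0.4210 = 0.48439140 + 0.12882600 = 0.61321740
  P(H|E) = 0.48439140 / 0.61321740 = 0.7899

Update 2:
  P(E) = 0.8366 × 0.7899 + 0.3060 × 0.2101 = 0.66083034 + 0.06429060 = 0.72512094
  P(H|E) = 0.66083034 / 0.72512094 = 0.9113

Final posterior: 0.9113


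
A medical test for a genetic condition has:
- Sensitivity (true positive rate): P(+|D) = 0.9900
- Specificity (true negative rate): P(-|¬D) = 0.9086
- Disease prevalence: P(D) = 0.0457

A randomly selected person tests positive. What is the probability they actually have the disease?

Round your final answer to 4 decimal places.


Let D = has disease, + = positive test

Given:
- P(D) = 0.0457 (prevalence)
- P(+|D) = 0.9900 (sensitivity)
- P(-|¬D) = 0.9086 (specificity)
- P(+|¬D) = 0.0914 (false positive rate = 1 - specificity)

Step 1: Find P(+)
P(+) = P(+|D)P(D) + P(+|¬D)P(¬D)
     = 0.9900 × 0.0457 + 0.0914 × 0.9543
     = 0.04524300 + 0.08722302
     = 0.13246602

Step 2: Apply Bayes' theorem for P(D|+)
P(D|+) = P(+|D)P(D) / P(+)
       = 0.04524300 / 0.13246602
       = 0.3415


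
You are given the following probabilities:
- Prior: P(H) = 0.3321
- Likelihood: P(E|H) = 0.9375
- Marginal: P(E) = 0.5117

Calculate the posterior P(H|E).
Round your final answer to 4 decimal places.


Using Bayes' theorem:

P(H|E) = P(E|H) × P(H) / P(E)
       = 0.9375 × 0.3321 / 0.5117
       = 0.31134375 / 0.5117
       = 0.6084

The evidence strengthens our belief in H.
Prior: 0.3321 → Posterior: 0.6084


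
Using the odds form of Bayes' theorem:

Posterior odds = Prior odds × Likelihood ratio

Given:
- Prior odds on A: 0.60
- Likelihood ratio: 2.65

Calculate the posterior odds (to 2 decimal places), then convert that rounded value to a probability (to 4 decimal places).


Step 1: Calculate posterior odds
Posterior odds = Prior odds × LR
               = 0.60 × 2.65
               = 1.59

Step 2: Convert to probability
P(A|E) = Posterior odds / (1 + Posterior odds)
       = 1.59 / (1 + 1.59)
       = 1.59 / 2.59
       = 0.6139

The evidence increased P(A) from 0.3750 to 0.6139.


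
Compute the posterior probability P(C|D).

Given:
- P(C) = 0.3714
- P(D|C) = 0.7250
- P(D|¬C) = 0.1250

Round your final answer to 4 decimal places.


Bayes' theorem: P(C|D) = P(D|C) × P(C) / P(D)

Step 1: Calculate P(D) using law of total probability
P(D) = P(D|C)P(C) + P(D|¬C)P(¬C)
     = 0.7250 × 0.3714 + 0.1250 × 0.6286
     = 0.26926500 + 0.07857500
     = 0.34784000

Step 2: Apply Bayes' theorem
P(C|D) = P(D|C) × P(C) / P(D)
       = 0.26926500 / 0.34784000
       = 0.7741


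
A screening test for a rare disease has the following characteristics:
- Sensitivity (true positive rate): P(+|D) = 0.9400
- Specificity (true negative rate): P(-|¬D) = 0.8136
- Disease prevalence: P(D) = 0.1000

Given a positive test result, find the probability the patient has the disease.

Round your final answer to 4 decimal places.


Let D = has disease, + = positive test

Given:
- P(D) = 0.1000 (prevalence)
- P(+|D) = 0.9400 (sensitivity)
- P(-|¬D) = 0.8136 (specificity)
- P(+|¬D) = 0.1864 (false positive rate = 1 - specificity)

Step 1: Find P(+)
P(+) = P(+|D)P(D) + P(+|¬D)P(¬D)
     = 0.9400 × 0.1000 + 0.1864 × 0.9000
     = 0.09400000 + 0.16776000
     = 0.26176000

Step 2: Apply Bayes' theorem for P(D|+)
P(D|+) = P(+|D)P(D) / P(+)
       = 0.09400000 / 0.26176000
       = 0.3591


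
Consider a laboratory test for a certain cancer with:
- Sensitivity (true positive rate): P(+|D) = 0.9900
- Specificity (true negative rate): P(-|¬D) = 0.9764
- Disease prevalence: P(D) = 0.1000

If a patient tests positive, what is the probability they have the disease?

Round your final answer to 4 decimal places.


Let D = has disease, + = positive test

Given:
- P(D) = 0.1000 (prevalence)
- P(+|D) = 0.9900 (sensitivity)
- P(-|¬D) = 0.9764 (specificity)
- P(+|¬D) = 0.0236 (false positive rate = 1 - specificity)

Step 1: Find P(+)
P(+) = P(+|D)P(D) + P(+|¬D)P(¬D)
     = 0.9900 × 0.1000 + 0.0236 × 0.9000
     = 0.09900000 + 0.02124000
     = 0.12024000

Step 2: Apply Bayes' theorem for P(D|+)
P(D|+) = P(+|D)P(D) / P(+)
       = 0.09900000 / 0.12024000
       = 0.8234


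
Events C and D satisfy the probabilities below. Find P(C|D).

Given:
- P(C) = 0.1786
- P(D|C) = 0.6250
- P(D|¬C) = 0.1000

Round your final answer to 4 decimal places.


Bayes' theorem: P(C|D) = P(D|C) × P(C) / P(D)

Step 1: Calculate P(D) using law of total probability
P(D) = P(D|C)P(C) + P(D|¬C)P(¬C)
     = 0.6250 × 0.1786 + 0.1000 × 0.8214
     = 0.11162500 + 0.08214000
     = 0.19376500

Step 2: Apply Bayes' theorem
P(C|D) = P(D|C) × P(C) / P(D)
       = 0.11162500 / 0.19376500
       = 0.5761


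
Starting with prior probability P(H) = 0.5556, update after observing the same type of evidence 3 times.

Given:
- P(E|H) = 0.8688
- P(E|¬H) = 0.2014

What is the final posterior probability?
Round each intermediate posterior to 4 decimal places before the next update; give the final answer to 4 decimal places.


Sequential Bayesian updating:

Initial prior: P(H) = 0.5556

Update 1:
  P(E) = 0.8688 × 0.5556 + 0.2014 × 0.4444 = 0.48270528 + 0.08950216 = 0.57220744
  P(H|E) = 0.48270528 / 0.57220744 = 0.8436

Update 2:
  P(E) = 0.8688 × 0.8436 + 0.2014 × 0.1564 = 0.73291968 + 0.03149896 = 0.76441864
  P(H|E) = 0.73291968 / 0.76441864 = 0.9588

Update 3:
  P(E) = 0.8688 × 0.9588 + 0.2014 × 0.0412 = 0.83300544 + 0.00829768 = 0.84130312
  P(H|E) = 0.83300544 / 0.84130312 = 0.9901

Final posterior: 0.9901


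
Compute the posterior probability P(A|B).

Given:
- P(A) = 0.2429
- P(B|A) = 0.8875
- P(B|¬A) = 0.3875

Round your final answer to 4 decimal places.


Bayes' theorem: P(A|B) = P(B|A) × P(A) / P(B)

Step 1: Calculate P(B) using law of total probability
P(B) = P(B|A)P(A) + P(B|¬A)P(¬A)
     = 0.8875 × 0.2429 + 0.3875 × 0.7571
     = 0.21557375 + 0.29337625
     = 0.50895000

Step 2: Apply Bayes' theorem
P(A|B) = P(B|A) × P(A) / P(B)
       = 0.21557375 / 0.50895000
       = 0.4236


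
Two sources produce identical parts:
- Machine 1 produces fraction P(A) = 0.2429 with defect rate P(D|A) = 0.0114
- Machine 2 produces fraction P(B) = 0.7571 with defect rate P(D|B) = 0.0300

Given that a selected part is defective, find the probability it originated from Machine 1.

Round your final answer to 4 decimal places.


Let A = from Machine 1, D = defective

Given:
- P(A) = 0.2429, P(B) = 0.7571
- P(D|A) = 0.0114, P(D|B) = 0.0300

Step 1: Find P(D)
P(D) = P(D|A)P(A) + P(D|B)P(B)
     = 0.0114 × 0.2429 + 0.0300 × 0.7571
     = 0.00276906 + 0.02271300
     = 0.02548206

Step 2: Apply Bayes' theorem
P(A|D) = P(D|A)P(A) / P(D)
       = 0.00276906 / 0.02548206
       = 0.1087


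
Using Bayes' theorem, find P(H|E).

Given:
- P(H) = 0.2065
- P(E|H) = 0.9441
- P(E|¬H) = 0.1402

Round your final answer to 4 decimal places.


Bayes' theorem: P(H|E) = P(E|H) × P(H) / P(E)

Step 1: Calculate P(E) using law of total probability
P(E) = P(E|H)P(H) + P(E|¬H)P(¬H)
     = 0.9441 × 0.2065 + 0.1402 × 0.7935
     = 0.19495665 + 0.11124870
     = 0.30620535

Step 2: Apply Bayes' theorem
P(H|E) = P(E|H) × P(H) / P(E)
       = 0.19495665 / 0.30620535
       = 0.6367


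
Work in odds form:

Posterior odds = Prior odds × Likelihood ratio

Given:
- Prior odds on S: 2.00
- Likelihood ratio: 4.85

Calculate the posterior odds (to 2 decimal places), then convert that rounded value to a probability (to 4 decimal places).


Step 1: Calculate posterior odds
Posterior odds = Prior odds × LR
               = 2.00 × 4.85
               = 9.70

Step 2: Convert to probability
P(S|E) = Posterior odds / (1 + Posterior odds)
       = 9.70 / (1 + 9.70)
       = 9.70 / 10.70
       = 0.9065

The evidence increased P(S) from 0.6667 to 0.9065.


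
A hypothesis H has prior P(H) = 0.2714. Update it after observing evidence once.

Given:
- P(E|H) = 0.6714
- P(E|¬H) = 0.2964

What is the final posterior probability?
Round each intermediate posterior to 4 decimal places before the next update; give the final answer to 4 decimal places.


Sequential Bayesian updating:

Initial prior: P(H) = 0.2714

Update 1:
  P(E) = 0.6714 × 0.2714 + 0.2964 × 0.7286 = 0.18221796 + 0.21595704 = 0.39817500
  P(H|E) = 0.18221796 / 0.39817500 = 0.4576

Final posterior: 0.4576


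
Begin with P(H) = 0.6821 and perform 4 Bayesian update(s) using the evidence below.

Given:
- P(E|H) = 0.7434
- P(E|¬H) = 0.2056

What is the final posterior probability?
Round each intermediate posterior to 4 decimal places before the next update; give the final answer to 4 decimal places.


Sequential Bayesian updating:

Initial prior: P(H) = 0.6821

Update 1:
  P(E) = 0.7434 × 0.6821 + 0.2056 × 0.3179 = 0.50707314 + 0.06536024 = 0.57243338
  P(H|E) = 0.50707314 / 0.57243338 = 0.8858

Update 2:
  P(E) = 0.7434 × 0.8858 + 0.2056 × 0.1142 = 0.65850372 + 0.02347952 = 0.68198324
  P(H|E) = 0.65850372 / 0.68198324 = 0.9656

Update 3:
  P(E) = 0.7434 × 0.9656 + 0.2056 × 0.0344 = 0.71782704 + 0.00707264 = 0.72489968
  P(H|E) = 0.71782704 / 0.72489968 = 0.9902

Update 4:
  P(E) = 0.7434 × 0.9902 + 0.2056 × 0.0098 = 0.73611468 + 0.00201488 = 0.73812956
  P(H|E) = 0.73611468 / 0.73812956 = 0.9973

Final posterior: 0.9973


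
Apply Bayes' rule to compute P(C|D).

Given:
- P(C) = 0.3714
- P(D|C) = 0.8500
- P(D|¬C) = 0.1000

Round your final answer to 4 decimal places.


Bayes' theorem: P(C|D) = P(D|C) × P(C) / P(D)

Step 1: Calculate P(D) using law of total probability
P(D) = P(D|C)P(C) + P(D|¬C)P(¬C)
     = 0.8500 × 0.3714 + 0.1000 × 0.6286
     = 0.31569000 + 0.06286000
     = 0.37855000

Step 2: Apply Bayes' theorem
P(C|D) = P(D|C) × P(C) / P(D)
       = 0.31569000 / 0.37855000
       = 0.8339


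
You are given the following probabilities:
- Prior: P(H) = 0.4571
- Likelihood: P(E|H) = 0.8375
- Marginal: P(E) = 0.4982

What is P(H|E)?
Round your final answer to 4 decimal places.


Using Bayes' theorem:

P(H|E) = P(E|H) × P(H) / P(E)
       = 0.8375 × 0.4571 / 0.4982
       = 0.38282125 / 0.4982
       = 0.7684

The evidence strengthens our belief in H.
Prior: 0.4571 → Posterior: 0.7684


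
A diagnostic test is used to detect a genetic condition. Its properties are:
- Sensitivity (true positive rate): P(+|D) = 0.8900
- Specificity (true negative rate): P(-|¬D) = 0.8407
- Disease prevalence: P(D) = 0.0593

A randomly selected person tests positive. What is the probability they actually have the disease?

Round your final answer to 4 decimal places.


Let D = has disease, + = positive test

Given:
- P(D) = 0.0593 (prevalence)
- P(+|D) = 0.8900 (sensitivity)
- P(-|¬D) = 0.8407 (specificity)
- P(+|¬D) = 0.1593 (false positive rate = 1 - specificity)

Step 1: Find P(+)
P(+) = P(+|D)P(D) + P(+|¬D)P(¬D)
     = 0.8900 × 0.0593 + 0.1593 × 0.9407
     = 0.05277700 + 0.14985351
     = 0.20263051

Step 2: Apply Bayes' theorem for P(D|+)
P(D|+) = P(+|D)P(D) / P(+)
       = 0.05277700 / 0.20263051
       = 0.2605


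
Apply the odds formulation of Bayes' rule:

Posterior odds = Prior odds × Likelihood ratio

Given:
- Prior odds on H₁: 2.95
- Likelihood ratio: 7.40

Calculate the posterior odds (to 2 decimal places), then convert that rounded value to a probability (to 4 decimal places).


Step 1: Calculate posterior odds
Posterior odds = Prior odds × LR
               = 2.95 × 7.40
               = 21.83

Step 2: Convert to probability
P(H₁|E) = Posterior odds / (1 + Posterior odds)
       = 21.83 / (1 + 21.83)
       = 21.83 / 22.83
       = 0.9562

The evidence increased P(H₁) from 0.7468 to 0.9562.
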